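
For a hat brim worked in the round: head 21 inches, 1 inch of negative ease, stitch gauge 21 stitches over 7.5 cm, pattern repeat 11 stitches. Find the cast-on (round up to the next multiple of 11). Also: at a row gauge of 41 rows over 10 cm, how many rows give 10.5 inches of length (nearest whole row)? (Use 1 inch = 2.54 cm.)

Finished = 21 − 1 = 20 inches.
20 inches × 2.54 = 50.80 cm.
21/7.5 = 2.8 sts per cm; 50.80 × 2.8 = 142.24 sts.
Next multiple of 11 → 143.
10.5 inches = 26.67 cm; × 4.1 = 109.35 → 109 rows.

Cast on 143 stitches; work 109 rows.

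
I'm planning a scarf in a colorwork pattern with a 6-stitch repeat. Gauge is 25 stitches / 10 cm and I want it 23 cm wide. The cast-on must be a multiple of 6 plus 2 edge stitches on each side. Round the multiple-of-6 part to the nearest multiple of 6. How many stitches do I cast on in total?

58 stitches.

25 / 10 = 2.5 sts per cm.
23 × 2.5 = 57.50 sts.
Less 4 edge sts → 53.50 for the repeat.
Nearest multiple of 6: 54.
Add back 4 edge sts → 58.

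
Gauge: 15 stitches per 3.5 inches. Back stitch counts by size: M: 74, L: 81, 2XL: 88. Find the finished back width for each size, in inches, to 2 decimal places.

M 17.27 inches; L 18.90 inches; 2XL 20.53 inches.

15/3.5 = 4.286 sts per in.
M: 74 / 4.286 = 17.267 → 17.27 in.
L: 81 / 4.286 = 18.900 → 18.90 in.
2XL: 88 / 4.286 = 20.533 → 20.53 in.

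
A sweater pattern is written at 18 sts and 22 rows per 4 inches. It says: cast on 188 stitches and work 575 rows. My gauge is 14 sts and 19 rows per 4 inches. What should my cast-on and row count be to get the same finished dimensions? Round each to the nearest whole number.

Stitches: 188 × 14/18 = 146.22 → 146.
Rows: 575 × 19/22 = 496.59 → 497.

Cast on 146 stitches; work 497 rows.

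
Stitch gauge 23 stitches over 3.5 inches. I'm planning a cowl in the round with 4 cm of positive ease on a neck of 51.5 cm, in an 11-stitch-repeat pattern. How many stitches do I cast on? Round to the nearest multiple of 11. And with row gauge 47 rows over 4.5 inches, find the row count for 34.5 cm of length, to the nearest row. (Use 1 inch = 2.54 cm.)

Finished = 51.5 + 4 = 55.5 cm.
55.5 cm × 1/2.54 = 21.85 inches.
23/3.5 = 6.571 sts per in; 21.85 × 6.571 = 143.59 sts.
Nearest multiple of 11 → 143.
34.5 cm = 13.58 inches; × 10.444 = 141.86 → 142 rows.

Cast on 143 stitches; work 142 rows.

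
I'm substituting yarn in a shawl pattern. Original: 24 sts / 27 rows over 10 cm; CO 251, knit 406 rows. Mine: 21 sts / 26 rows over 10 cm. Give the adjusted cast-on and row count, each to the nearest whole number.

Cast on 220 stitches; work 391 rows.

Stitches: 251 × 21/24 = 219.62 → 220.
Rows: 406 × 26/27 = 390.96 → 391.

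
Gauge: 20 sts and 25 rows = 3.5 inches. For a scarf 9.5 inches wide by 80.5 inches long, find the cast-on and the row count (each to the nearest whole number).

Cast on 54 stitches and work 575 rows.

Stitch gauge = 20/3.5 = 5.714 sts/in; 9.5 × 5.714 = 54.29 → 54 sts.
Row gauge = 25/3.5 = 7.143 rows/in; 80.5 × 7.143 = 575.00 → 575 rows.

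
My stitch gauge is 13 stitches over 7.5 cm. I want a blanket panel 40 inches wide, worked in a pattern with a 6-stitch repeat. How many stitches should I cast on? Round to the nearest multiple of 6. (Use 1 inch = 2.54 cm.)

40 in = 40 × 2.54 = 101.60 cm.
13 / 7.5 = 1.733 sts/cm.
101.60 × 1.733 = 176.11 sts.
→ 174.

Cast on 174 stitches.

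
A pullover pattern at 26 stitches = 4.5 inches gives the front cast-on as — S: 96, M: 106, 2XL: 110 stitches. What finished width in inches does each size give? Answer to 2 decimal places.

S 16.62 inches; M 18.35 inches; 2XL 19.04 inches.

26/4.5 = 5.778 sts per in.
S: 96 / 5.778 = 16.615 → 16.62 in.
M: 106 / 5.778 = 18.346 → 18.35 in.
2XL: 110 / 5.778 = 19.038 → 19.04 in.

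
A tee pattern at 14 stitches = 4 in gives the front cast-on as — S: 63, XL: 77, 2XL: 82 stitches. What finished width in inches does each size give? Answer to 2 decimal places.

14/4 = 3.5 sts per in.
S: 63 / 3.5 = 18.000 → 18.00 in.
XL: 77 / 3.5 = 22.000 → 22.00 in.
2XL: 82 / 3.5 = 23.429 → 23.43 in.

S 18.00 inches; XL 22.00 inches; 2XL 23.43 inches.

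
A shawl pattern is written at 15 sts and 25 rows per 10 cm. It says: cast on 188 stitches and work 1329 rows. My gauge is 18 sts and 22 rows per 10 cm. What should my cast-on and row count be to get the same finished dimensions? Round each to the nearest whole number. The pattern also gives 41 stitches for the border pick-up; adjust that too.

Cast on 226 stitches; work 1170 rows; border pick-up 49 stitches.

Stitches: 188 × 18/15 = 225.60 → 226.
Rows: 1329 × 22/25 = 1169.52 → 1170.
border pick-up: 41 × 18/15 = 49.20 → 49.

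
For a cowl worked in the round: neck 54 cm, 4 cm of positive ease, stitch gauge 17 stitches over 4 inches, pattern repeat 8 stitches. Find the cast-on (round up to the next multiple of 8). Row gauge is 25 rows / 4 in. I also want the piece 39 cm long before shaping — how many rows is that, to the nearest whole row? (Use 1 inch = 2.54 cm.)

Finished = 54 + 4 = 58 cm.
58 cm × 1/2.54 = 22.83 inches.
17/4 = 4.25 sts per in; 22.83 × 4.25 = 97.05 sts.
Next multiple of 8 → 104.
39 cm = 15.35 inches; × 6.25 = 95.96 → 96 rows.

Cast on 104 stitches; work 96 rows.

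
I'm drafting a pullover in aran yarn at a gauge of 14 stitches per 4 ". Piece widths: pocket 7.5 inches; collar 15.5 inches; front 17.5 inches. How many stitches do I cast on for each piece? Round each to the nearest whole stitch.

Rate = 14/4 = 3.5 sts per in.
pocket: 7.5 × 3.5 = 26.25 → 26.
collar: 15.5 × 3.5 = 54.25 → 54.
front: 17.5 × 3.5 = 61.25 → 61.

pocket 26; collar 54; front 61.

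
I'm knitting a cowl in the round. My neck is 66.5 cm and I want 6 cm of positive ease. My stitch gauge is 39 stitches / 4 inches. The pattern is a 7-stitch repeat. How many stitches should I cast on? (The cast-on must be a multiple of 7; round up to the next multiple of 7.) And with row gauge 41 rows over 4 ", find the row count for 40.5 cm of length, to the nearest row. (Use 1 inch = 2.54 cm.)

Finished = 66.5 + 6 = 72.5 cm.
72.5 cm × 1/2.54 = 28.54 inches.
39/4 = 9.75 sts per in; 28.54 × 9.75 = 278.30 sts.
Next multiple of 7 → 280.
40.5 cm = 15.94 inches; × 10.25 = 163.44 → 163 rows.

Cast on 280 stitches; work 163 rows.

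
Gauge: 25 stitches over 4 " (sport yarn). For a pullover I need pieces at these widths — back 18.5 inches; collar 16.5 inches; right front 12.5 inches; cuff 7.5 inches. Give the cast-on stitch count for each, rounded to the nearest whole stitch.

Rate = 25/4 = 6.25 sts per in.
back: 18.5 × 6.25 = 115.62 → 116.
collar: 16.5 × 6.25 = 103.12 → 103.
right front: 12.5 × 6.25 = 78.12 → 78.
cuff: 7.5 × 6.25 = 46.88 → 47.

back 116; collar 103; right front 78; cuff 47.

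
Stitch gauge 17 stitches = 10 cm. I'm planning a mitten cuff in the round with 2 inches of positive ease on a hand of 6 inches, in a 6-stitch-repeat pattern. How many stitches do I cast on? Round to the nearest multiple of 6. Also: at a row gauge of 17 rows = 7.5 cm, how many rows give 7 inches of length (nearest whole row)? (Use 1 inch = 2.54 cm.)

Finished = 6 + 2 = 8 inches.
8 inches × 2.54 = 20.32 cm.
17/10 = 1.7 sts per cm; 20.32 × 1.7 = 34.54 sts.
Nearest multiple of 6 → 36.
7 inches = 17.78 cm; × 2.267 = 40.30 → 40 rows.

Cast on 36 stitches; work 40 rows.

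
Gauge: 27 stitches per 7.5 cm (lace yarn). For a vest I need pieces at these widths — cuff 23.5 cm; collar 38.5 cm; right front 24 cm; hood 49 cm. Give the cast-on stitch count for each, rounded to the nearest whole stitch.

Rate = 27/7.5 = 3.6 sts per cm.
cuff: 23.5 × 3.6 = 84.60 → 85.
collar: 38.5 × 3.6 = 138.60 → 139.
right front: 24 × 3.6 = 86.40 → 86.
hood: 49 × 3.6 = 176.40 → 176.

cuff 85; collar 139; right front 86; hood 176.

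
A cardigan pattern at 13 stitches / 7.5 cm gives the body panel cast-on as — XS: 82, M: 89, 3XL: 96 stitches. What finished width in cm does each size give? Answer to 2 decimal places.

13/7.5 = 1.733 sts per cm.
XS: 82 / 1.733 = 47.308 → 47.31 cm.
M: 89 / 1.733 = 51.346 → 51.35 cm.
3XL: 96 / 1.733 = 55.385 → 55.38 cm.

XS 47.31 cm; M 51.35 cm; 3XL 55.38 cm.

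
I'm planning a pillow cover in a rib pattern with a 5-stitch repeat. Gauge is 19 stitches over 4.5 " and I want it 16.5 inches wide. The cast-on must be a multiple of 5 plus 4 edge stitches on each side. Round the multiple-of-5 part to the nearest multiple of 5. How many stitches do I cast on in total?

19 / 4.5 = 4.222 sts per inch.
16.5 × 4.222 = 69.67 sts.
Less 8 edge sts → 61.67 for the repeat.
Nearest multiple of 5: 60.
Add back 8 edge sts → 68.

Cast on 68 stitches.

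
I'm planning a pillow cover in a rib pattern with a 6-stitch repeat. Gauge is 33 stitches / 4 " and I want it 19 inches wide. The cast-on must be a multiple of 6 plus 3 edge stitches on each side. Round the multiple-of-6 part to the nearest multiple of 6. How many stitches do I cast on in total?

156 stitches.

33 / 4 = 8.25 sts per inch.
19 × 8.25 = 156.75 sts.
Less 6 edge sts → 150.75 for the repeat.
Nearest multiple of 6: 150.
Add back 6 edge sts → 156.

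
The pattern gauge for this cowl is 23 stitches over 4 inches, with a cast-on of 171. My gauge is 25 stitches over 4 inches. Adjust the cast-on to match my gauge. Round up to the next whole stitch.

CO 186 sts.

Scale factor = 25 / 23 = 1.087.
171 × 25 / 23 = 185.87 sts.
→ 186 sts.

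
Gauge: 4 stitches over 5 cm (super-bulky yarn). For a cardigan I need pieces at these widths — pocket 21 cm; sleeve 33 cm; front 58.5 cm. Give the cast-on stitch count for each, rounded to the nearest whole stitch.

Rate = 4/5 = 0.8 sts per cm.
pocket: 21 × 0.8 = 16.80 → 17.
sleeve: 33 × 0.8 = 26.40 → 26.
front: 58.5 × 0.8 = 46.80 → 47.

pocket 17; sleeve 26; front 47.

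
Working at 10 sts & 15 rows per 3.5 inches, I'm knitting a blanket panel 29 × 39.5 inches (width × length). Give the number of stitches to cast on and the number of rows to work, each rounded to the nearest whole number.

Cast on 83 stitches and work 169 rows.

Stitch gauge = 10/3.5 = 2.857 sts/in; 29 × 2.857 = 82.86 → 83 sts.
Row gauge = 15/3.5 = 4.286 rows/in; 39.5 × 4.286 = 169.29 → 169 rows.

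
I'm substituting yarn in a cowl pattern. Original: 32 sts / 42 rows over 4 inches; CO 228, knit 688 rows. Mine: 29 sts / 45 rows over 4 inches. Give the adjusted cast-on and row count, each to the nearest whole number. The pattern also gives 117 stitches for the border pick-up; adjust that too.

Cast on 207 stitches; work 737 rows; border pick-up 106 stitches.

Stitches: 228 × 29/32 = 206.62 → 207.
Rows: 688 × 45/42 = 737.14 → 737.
border pick-up: 117 × 29/32 = 106.03 → 106.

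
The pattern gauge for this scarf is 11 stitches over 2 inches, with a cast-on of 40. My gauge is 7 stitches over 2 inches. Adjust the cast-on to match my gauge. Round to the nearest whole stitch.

Cast on 25 stitches.

Scale factor = 7 / 11 = 0.636.
40 × 7 / 11 = 25.45 sts.
→ 25 sts.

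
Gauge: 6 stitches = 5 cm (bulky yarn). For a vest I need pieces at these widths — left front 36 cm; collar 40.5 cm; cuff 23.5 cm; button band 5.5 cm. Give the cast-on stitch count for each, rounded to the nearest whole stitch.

left front 43; collar 49; cuff 28; button band 7.

Rate = 6/5 = 1.2 sts per cm.
left front: 36 × 1.2 = 43.20 → 43.
collar: 40.5 × 1.2 = 48.60 → 49.
cuff: 23.5 × 1.2 = 28.20 → 28.
button band: 5.5 × 1.2 = 6.60 → 7.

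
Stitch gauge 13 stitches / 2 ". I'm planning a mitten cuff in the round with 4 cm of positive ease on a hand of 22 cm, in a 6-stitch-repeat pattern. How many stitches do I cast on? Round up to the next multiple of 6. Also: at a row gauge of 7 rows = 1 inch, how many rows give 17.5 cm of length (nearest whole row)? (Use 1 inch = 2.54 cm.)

Finished = 22 + 4 = 26 cm.
26 cm × 1/2.54 = 10.24 inches.
13/2 = 6.5 sts per in; 10.24 × 6.5 = 66.54 sts.
Next multiple of 6 → 72.
17.5 cm = 6.89 inches; × 7 = 48.23 → 48 rows.

Cast on 72 stitches; work 48 rows.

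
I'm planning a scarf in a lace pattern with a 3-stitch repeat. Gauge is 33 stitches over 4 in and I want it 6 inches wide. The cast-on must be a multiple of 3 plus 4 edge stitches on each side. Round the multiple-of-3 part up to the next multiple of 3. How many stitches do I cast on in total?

50 stitches.

33 / 4 = 8.25 sts per inch.
6 × 8.25 = 49.50 sts.
Less 8 edge sts → 41.50 for the repeat.
Next multiple of 3: 42.
Add back 8 edge sts → 50.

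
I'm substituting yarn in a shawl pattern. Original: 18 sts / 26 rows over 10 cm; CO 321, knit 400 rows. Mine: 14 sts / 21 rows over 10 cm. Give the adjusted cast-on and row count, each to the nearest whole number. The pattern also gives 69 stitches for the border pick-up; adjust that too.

Stitches: 321 × 14/18 = 249.67 → 250.
Rows: 400 × 21/26 = 323.08 → 323.
border pick-up: 69 × 14/18 = 53.67 → 54.

Cast on 250 stitches; work 323 rows; border pick-up 54 stitches.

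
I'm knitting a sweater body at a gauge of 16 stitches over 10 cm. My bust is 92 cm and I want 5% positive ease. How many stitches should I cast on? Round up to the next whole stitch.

155 stitches.

Finished = 92 × 1.05 = 96.60 cm.
16 / 10 = 1.6 sts per cm.
96.60 × 1.6 = 154.56 sts.
→ 155 sts.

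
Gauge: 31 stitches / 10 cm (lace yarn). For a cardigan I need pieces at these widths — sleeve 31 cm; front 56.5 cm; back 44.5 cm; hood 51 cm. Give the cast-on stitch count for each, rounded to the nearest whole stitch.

sleeve 96; front 175; back 138; hood 158.

Rate = 31/10 = 3.1 sts per cm.
sleeve: 31 × 3.1 = 96.10 → 96.
front: 56.5 × 3.1 = 175.15 → 175.
back: 44.5 × 3.1 = 137.95 → 138.
hood: 51 × 3.1 = 158.10 → 158.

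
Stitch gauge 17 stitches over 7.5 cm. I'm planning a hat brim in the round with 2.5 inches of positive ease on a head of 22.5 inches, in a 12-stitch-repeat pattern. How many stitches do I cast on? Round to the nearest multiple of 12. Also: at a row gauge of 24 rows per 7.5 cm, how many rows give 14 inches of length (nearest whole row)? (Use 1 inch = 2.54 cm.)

Finished = 22.5 + 2.5 = 25 inches.
25 inches × 2.54 = 63.50 cm.
17/7.5 = 2.267 sts per cm; 63.50 × 2.267 = 143.93 sts.
Nearest multiple of 12 → 144.
14 inches = 35.56 cm; × 3.2 = 113.79 → 114 rows.

Cast on 144 stitches; work 114 rows.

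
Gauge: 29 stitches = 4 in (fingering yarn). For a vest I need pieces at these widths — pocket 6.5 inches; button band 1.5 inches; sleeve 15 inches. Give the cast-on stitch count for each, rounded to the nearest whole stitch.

Rate = 29/4 = 7.25 sts per in.
pocket: 6.5 × 7.25 = 47.12 → 47.
button band: 1.5 × 7.25 = 10.88 → 11.
sleeve: 15 × 7.25 = 108.75 → 109.

pocket 47; button band 11; sleeve 109.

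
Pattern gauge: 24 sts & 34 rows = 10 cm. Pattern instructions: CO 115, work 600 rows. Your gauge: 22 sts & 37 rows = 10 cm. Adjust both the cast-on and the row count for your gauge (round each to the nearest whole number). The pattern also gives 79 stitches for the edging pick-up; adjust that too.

Stitches: 115 × 22/24 = 105.42 → 105.
Rows: 600 × 37/34 = 652.94 → 653.
edging pick-up: 79 × 22/24 = 72.42 → 72.

Cast on 105 stitches; work 653 rows; edging pick-up 72 stitches.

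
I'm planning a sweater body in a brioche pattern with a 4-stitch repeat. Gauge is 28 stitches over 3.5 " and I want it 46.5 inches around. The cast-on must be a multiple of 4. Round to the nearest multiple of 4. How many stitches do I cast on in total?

Cast on 372 stitches.

28 / 3.5 = 8 sts per inch.
46.5 × 8 = 372.00 sts.
Nearest multiple of 4: 372.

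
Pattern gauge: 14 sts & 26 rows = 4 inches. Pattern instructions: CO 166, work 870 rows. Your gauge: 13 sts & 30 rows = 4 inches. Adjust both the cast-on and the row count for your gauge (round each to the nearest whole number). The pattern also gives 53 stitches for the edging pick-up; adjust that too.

Stitches: 166 × 13/14 = 154.14 → 154.
Rows: 870 × 30/26 = 1003.85 → 1004.
edging pick-up: 53 × 13/14 = 49.21 → 49.

Cast on 154 stitches; work 1004 rows; edging pick-up 49 stitches.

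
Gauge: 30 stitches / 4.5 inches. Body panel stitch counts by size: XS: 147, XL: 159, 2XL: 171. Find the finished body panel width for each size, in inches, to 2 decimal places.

XS 22.05 inches; XL 23.85 inches; 2XL 25.65 inches.

30/4.5 = 6.667 sts per in.
XS: 147 / 6.667 = 22.050 → 22.05 in.
XL: 159 / 6.667 = 23.850 → 23.85 in.
2XL: 171 / 6.667 = 25.650 → 25.65 in.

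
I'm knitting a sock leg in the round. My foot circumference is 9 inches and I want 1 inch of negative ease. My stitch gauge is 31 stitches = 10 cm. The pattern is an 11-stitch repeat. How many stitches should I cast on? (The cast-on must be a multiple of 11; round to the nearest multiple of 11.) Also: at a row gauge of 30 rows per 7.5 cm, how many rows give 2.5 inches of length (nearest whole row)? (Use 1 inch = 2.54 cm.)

Cast on 66 stitches; work 25 rows.

Finished = 9 − 1 = 8 inches.
8 inches × 2.54 = 20.32 cm.
31/10 = 3.1 sts per cm; 20.32 × 3.1 = 62.99 sts.
Nearest multiple of 11 → 66.
2.5 inches = 6.35 cm; × 4 = 25.40 → 25 rows.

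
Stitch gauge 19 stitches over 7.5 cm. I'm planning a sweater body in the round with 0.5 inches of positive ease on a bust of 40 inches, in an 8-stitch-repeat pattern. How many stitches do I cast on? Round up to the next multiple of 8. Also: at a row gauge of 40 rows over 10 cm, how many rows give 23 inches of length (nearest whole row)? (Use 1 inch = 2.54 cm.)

Cast on 264 stitches; work 234 rows.

Finished = 40 + 0.5 = 40.5 inches.
40.5 inches × 2.54 = 102.87 cm.
19/7.5 = 2.533 sts per cm; 102.87 × 2.533 = 260.60 sts.
Next multiple of 8 → 264.
23 inches = 58.42 cm; × 4 = 233.68 → 234 rows.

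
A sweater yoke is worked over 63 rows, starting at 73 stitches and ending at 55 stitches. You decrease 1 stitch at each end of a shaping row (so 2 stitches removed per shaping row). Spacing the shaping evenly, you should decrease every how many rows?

Stitches to remove: |55 − 73| = 18.
Shaping rows needed: 18 / 2 = 9.
63 rows / 9 = every 7 rows.

Decrease every 7th row.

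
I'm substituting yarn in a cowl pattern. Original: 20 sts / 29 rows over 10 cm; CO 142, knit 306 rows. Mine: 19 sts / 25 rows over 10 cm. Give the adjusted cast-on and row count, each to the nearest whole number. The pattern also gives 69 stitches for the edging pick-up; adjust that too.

Stitches: 142 × 19/20 = 134.90 → 135.
Rows: 306 × 25/29 = 263.79 → 264.
edging pick-up: 69 × 19/20 = 65.55 → 66.

Cast on 135 stitches; work 264 rows; edging pick-up 66 stitches.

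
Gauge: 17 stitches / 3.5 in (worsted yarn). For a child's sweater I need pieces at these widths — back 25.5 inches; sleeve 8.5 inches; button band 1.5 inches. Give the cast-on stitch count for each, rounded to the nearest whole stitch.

back 124; sleeve 41; button band 7.

Rate = 17/3.5 = 4.857 sts per in.
back: 25.5 × 4.857 = 123.86 → 124.
sleeve: 8.5 × 4.857 = 41.29 → 41.
button band: 1.5 × 4.857 = 7.29 → 7.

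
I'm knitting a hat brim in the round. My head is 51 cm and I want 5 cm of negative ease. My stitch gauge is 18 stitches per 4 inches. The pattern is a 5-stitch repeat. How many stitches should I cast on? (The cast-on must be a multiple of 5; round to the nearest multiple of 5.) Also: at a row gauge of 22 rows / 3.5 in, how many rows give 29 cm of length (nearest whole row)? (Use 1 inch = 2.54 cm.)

Cast on 80 stitches; work 72 rows.

Finished = 51 − 5 = 46 cm.
46 cm × 1/2.54 = 18.11 inches.
18/4 = 4.5 sts per in; 18.11 × 4.5 = 81.50 sts.
Nearest multiple of 5 → 80.
29 cm = 11.42 inches; × 6.286 = 71.77 → 72 rows.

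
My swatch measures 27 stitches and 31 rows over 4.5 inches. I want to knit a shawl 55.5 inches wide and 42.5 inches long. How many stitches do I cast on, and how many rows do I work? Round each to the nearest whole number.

Stitch gauge = 27/4.5 = 6 sts/in; 55.5 × 6 = 333.00 → 333 sts.
Row gauge = 31/4.5 = 6.889 rows/in; 42.5 × 6.889 = 292.78 → 293 rows.

Cast on 333 stitches and work 293 rows.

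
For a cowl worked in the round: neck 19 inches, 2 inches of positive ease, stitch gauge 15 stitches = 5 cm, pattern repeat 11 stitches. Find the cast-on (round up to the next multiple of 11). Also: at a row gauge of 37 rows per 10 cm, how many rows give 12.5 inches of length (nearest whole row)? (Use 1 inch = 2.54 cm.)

Finished = 19 + 2 = 21 inches.
21 inches × 2.54 = 53.34 cm.
15/5 = 3 sts per cm; 53.34 × 3 = 160.02 sts.
Next multiple of 11 → 165.
12.5 inches = 31.75 cm; × 3.7 = 117.47 → 117 rows.

Cast on 165 stitches; work 117 rows.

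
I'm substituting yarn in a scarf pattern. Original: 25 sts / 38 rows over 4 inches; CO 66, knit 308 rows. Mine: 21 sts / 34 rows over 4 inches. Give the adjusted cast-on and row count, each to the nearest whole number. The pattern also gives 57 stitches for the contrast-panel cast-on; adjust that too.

Cast on 55 stitches; work 276 rows; contrast-panel cast-on 48 stitches.

Stitches: 66 × 21/25 = 55.44 → 55.
Rows: 308 × 34/38 = 275.58 → 276.
contrast-panel cast-on: 57 × 21/25 = 47.88 → 48.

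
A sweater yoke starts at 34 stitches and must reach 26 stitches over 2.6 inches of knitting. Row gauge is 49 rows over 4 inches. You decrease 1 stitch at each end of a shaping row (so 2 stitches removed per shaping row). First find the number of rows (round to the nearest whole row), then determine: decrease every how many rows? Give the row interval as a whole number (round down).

Decrease every 8th row.

Rows = 2.6 × 12.25 = 31.9 → 32 rows.
Stitches to remove: 8 → 4 shaping rows (at 2 st each).
32 / 4 = 8.00 → every 8 rows.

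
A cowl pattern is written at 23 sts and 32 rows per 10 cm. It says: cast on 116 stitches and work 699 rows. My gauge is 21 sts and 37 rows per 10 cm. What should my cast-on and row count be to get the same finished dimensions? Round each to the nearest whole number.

Cast on 106 stitches; work 808 rows.

Stitches: 116 × 21/23 = 105.91 → 106.
Rows: 699 × 37/32 = 808.22 → 808.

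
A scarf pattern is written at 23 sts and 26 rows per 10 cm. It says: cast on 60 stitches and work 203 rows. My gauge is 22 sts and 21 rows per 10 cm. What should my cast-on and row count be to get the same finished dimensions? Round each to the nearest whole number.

Cast on 57 stitches; work 164 rows.

Stitches: 60 × 22/23 = 57.39 → 57.
Rows: 203 × 21/26 = 163.96 → 164.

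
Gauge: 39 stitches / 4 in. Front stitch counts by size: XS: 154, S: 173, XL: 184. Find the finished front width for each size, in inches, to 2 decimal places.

XS 15.79 inches; S 17.74 inches; XL 18.87 inches.

39/4 = 9.75 sts per in.
XS: 154 / 9.75 = 15.795 → 15.79 in.
S: 173 / 9.75 = 17.744 → 17.74 in.
XL: 184 / 9.75 = 18.872 → 18.87 in.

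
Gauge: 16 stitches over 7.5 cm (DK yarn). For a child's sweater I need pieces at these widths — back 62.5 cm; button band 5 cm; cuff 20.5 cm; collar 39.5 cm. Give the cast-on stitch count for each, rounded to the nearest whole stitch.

Rate = 16/7.5 = 2.133 sts per cm.
back: 62.5 × 2.133 = 133.33 → 133.
button band: 5 × 2.133 = 10.67 → 11.
cuff: 20.5 × 2.133 = 43.73 → 44.
collar: 39.5 × 2.133 = 84.27 → 84.

back 133; button band 11; cuff 44; collar 84.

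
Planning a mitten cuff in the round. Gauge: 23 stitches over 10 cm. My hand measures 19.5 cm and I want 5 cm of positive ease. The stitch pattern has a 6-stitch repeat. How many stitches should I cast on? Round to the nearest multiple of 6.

Finished = 19.5 + 5 = 24.5 cm.
23 / 10 = 2.3 sts/cm.
24.5 × 2.3 = 56.35 sts.
Nearest multiple of 6: 54.

54 stitches.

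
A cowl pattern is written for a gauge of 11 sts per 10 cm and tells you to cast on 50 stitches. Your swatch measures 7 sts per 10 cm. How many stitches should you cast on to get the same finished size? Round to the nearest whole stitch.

Scale factor = 7 / 11 = 0.636.
50 × 7 / 11 = 31.82 sts.
→ 32 sts.

CO 32 sts.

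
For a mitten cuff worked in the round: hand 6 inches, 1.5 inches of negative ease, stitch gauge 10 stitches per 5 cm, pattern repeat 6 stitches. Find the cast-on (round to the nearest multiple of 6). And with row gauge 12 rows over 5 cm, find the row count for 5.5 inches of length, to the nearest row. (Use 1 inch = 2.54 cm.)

Finished = 6 − 1.5 = 4.5 inches.
4.5 inches × 2.54 = 11.43 cm.
10/5 = 2 sts per cm; 11.43 × 2 = 22.86 sts.
Nearest multiple of 6 → 24.
5.5 inches = 13.97 cm; × 2.4 = 33.53 → 34 rows.

Cast on 24 stitches; work 34 rows.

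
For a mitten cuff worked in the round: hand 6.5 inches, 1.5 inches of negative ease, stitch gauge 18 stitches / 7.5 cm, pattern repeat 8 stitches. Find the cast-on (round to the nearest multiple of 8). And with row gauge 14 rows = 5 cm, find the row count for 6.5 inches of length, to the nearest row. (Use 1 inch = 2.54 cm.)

Cast on 32 stitches; work 46 rows.

Finished = 6.5 − 1.5 = 5 inches.
5 inches × 2.54 = 12.70 cm.
18/7.5 = 2.4 sts per cm; 12.70 × 2.4 = 30.48 sts.
Nearest multiple of 8 → 32.
6.5 inches = 16.51 cm; × 2.8 = 46.23 → 46 rows.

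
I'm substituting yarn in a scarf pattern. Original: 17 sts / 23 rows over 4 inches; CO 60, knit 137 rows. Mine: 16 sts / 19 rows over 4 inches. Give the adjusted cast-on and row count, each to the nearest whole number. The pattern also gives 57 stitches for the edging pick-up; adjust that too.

Stitches: 60 × 16/17 = 56.47 → 56.
Rows: 137 × 19/23 = 113.17 → 113.
edging pick-up: 57 × 16/17 = 53.65 → 54.

Cast on 56 stitches; work 113 rows; edging pick-up 54 stitches.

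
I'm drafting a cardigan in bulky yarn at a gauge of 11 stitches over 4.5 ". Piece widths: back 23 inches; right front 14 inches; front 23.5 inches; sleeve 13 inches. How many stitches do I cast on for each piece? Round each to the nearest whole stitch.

Rate = 11/4.5 = 2.444 sts per in.
back: 23 × 2.444 = 56.22 → 56.
right front: 14 × 2.444 = 34.22 → 34.
front: 23.5 × 2.444 = 57.44 → 57.
sleeve: 13 × 2.444 = 31.78 → 32.

back 56; right front 34; front 57; sleeve 32.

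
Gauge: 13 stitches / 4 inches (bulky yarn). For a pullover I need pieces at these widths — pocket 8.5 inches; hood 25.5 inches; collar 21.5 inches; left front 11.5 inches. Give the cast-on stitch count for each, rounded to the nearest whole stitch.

pocket 28; hood 83; collar 70; left front 37.

Rate = 13/4 = 3.25 sts per in.
pocket: 8.5 × 3.25 = 27.62 → 28.
hood: 25.5 × 3.25 = 82.88 → 83.
collar: 21.5 × 3.25 = 69.88 → 70.
left front: 11.5 × 3.25 = 37.38 → 37.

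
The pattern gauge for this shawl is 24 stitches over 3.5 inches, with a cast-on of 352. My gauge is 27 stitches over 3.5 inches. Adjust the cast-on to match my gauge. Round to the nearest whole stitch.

Scale factor = 27 / 24 = 1.125.
352 × 27 / 24 = 396.00 sts.

Cast on 396 stitches.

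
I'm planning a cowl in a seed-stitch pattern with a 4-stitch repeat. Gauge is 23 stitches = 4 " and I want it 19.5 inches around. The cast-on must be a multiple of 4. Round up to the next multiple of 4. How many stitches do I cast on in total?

CO 116 sts.

23 / 4 = 5.75 sts per inch.
19.5 × 5.75 = 112.12 sts.
Next multiple of 4: 116.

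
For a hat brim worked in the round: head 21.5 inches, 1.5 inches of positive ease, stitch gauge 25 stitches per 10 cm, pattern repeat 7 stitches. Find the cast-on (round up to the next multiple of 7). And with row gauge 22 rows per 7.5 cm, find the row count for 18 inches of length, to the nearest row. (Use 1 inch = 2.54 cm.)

Cast on 147 stitches; work 134 rows.

Finished = 21.5 + 1.5 = 23 inches.
23 inches × 2.54 = 58.42 cm.
25/10 = 2.5 sts per cm; 58.42 × 2.5 = 146.05 sts.
Next multiple of 7 → 147.
18 inches = 45.72 cm; × 2.933 = 134.11 → 134 rows.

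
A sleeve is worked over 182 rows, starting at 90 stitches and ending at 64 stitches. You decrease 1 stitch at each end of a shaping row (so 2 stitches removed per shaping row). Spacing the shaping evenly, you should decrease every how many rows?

Stitches to remove: |64 − 90| = 26.
Shaping rows needed: 26 / 2 = 13.
182 rows / 13 = every 14 rows.

Decrease every 14th row.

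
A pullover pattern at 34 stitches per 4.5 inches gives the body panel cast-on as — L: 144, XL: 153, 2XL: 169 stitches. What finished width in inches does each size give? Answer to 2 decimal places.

34/4.5 = 7.556 sts per in.
L: 144 / 7.556 = 19.059 → 19.06 in.
XL: 153 / 7.556 = 20.250 → 20.25 in.
2XL: 169 / 7.556 = 22.368 → 22.37 in.

L 19.06 inches; XL 20.25 inches; 2XL 22.37 inches.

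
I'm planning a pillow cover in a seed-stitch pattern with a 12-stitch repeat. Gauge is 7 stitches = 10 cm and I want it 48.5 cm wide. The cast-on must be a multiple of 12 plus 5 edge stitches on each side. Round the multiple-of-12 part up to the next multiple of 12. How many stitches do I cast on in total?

7 / 10 = 0.7 sts per cm.
48.5 × 0.7 = 33.95 sts.
Less 10 edge sts → 23.95 for the repeat.
Next multiple of 12: 24.
Add back 10 edge sts → 34.

34 stitches.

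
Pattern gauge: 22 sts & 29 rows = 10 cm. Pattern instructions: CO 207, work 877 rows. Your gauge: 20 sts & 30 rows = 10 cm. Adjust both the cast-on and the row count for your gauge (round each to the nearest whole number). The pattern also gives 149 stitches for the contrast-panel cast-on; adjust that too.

Stitches: 207 × 20/22 = 188.18 → 188.
Rows: 877 × 30/29 = 907.24 → 907.
contrast-panel cast-on: 149 × 20/22 = 135.45 → 135.

Cast on 188 stitches; work 907 rows; contrast-panel cast-on 135 stitches.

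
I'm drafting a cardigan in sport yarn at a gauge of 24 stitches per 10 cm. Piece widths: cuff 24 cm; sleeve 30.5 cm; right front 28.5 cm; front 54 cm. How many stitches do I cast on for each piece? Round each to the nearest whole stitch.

cuff 58; sleeve 73; right front 68; front 130.

Rate = 24/10 = 2.4 sts per cm.
cuff: 24 × 2.4 = 57.60 → 58.
sleeve: 30.5 × 2.4 = 73.20 → 73.
right front: 28.5 × 2.4 = 68.40 → 68.
front: 54 × 2.4 = 129.60 → 130.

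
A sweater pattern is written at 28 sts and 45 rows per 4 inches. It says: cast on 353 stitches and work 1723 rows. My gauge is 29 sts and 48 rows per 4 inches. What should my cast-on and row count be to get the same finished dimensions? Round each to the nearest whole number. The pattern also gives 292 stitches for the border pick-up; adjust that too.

Stitches: 353 × 29/28 = 365.61 → 366.
Rows: 1723 × 48/45 = 1837.87 → 1838.
border pick-up: 292 × 29/28 = 302.43 → 302.

Cast on 366 stitches; work 1838 rows; border pick-up 302 stitches.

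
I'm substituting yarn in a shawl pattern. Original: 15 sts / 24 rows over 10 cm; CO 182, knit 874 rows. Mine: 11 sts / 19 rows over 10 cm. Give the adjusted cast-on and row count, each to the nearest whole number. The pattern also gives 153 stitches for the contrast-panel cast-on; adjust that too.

Stitches: 182 × 11/15 = 133.47 → 133.
Rows: 874 × 19/24 = 691.92 → 692.
contrast-panel cast-on: 153 × 11/15 = 112.20 → 112.

Cast on 133 stitches; work 692 rows; contrast-panel cast-on 112 stitches.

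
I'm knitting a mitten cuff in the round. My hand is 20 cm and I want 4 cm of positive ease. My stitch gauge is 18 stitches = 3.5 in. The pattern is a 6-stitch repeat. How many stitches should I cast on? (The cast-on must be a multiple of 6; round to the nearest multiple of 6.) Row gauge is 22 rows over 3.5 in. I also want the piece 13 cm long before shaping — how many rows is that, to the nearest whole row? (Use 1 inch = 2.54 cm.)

Cast on 48 stitches; work 32 rows.

Finished = 20 + 4 = 24 cm.
24 cm × 1/2.54 = 9.45 inches.
18/3.5 = 5.143 sts per in; 9.45 × 5.143 = 48.59 sts.
Nearest multiple of 6 → 48.
13 cm = 5.12 inches; × 6.286 = 32.17 → 32 rows.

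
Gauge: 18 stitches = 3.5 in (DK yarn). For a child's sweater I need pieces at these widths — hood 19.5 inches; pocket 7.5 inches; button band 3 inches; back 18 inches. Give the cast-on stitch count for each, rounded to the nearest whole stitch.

Rate = 18/3.5 = 5.143 sts per in.
hood: 19.5 × 5.143 = 100.29 → 100.
pocket: 7.5 × 5.143 = 38.57 → 39.
button band: 3 × 5.143 = 15.43 → 15.
back: 18 × 5.143 = 92.57 → 93.

hood 100; pocket 39; button band 15; back 93.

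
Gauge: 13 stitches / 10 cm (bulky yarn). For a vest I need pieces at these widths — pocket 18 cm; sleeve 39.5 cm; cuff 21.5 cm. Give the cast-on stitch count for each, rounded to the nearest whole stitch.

Rate = 13/10 = 1.3 sts per cm.
pocket: 18 × 1.3 = 23.40 → 23.
sleeve: 39.5 × 1.3 = 51.35 → 51.
cuff: 21.5 × 1.3 = 27.95 → 28.

pocket 23; sleeve 51; cuff 28.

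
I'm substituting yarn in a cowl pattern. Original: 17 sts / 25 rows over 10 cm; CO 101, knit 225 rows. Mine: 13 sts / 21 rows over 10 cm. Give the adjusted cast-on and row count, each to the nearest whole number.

Cast on 77 stitches; work 189 rows.

Stitches: 101 × 13/17 = 77.24 → 77.
Rows: 225 × 21/25 = 189.00 → 189.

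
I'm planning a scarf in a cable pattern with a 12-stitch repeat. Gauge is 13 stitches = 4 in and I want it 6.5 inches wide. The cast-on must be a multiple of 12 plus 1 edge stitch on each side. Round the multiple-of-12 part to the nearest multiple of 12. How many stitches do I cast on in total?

26 stitches.

13 / 4 = 3.25 sts per inch.
6.5 × 3.25 = 21.12 sts.
Less 2 edge sts → 19.12 for the repeat.
Nearest multiple of 12: 24.
Add back 2 edge sts → 26.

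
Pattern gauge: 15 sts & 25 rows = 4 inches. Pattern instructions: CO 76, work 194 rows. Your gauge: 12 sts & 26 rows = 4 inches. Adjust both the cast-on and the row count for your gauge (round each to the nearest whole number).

Cast on 61 stitches; work 202 rows.

Stitches: 76 × 12/15 = 60.80 → 61.
Rows: 194 × 26/25 = 201.76 → 202.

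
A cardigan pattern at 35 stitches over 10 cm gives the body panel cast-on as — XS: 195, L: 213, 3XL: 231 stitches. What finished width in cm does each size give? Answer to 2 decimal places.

35/10 = 3.5 sts per cm.
XS: 195 / 3.5 = 55.714 → 55.71 cm.
L: 213 / 3.5 = 60.857 → 60.86 cm.
3XL: 231 / 3.5 = 66.000 → 66.00 cm.

XS 55.71 cm; L 60.86 cm; 3XL 66.00 cm.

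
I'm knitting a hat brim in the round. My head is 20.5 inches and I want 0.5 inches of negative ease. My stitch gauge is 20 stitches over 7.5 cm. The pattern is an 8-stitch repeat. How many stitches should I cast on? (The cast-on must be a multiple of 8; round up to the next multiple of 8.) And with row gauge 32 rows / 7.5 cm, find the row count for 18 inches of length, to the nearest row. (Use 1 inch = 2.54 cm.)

Finished = 20.5 − 0.5 = 20 inches.
20 inches × 2.54 = 50.80 cm.
20/7.5 = 2.667 sts per cm; 50.80 × 2.667 = 135.47 sts.
Next multiple of 8 → 136.
18 inches = 45.72 cm; × 4.267 = 195.07 → 195 rows.

Cast on 136 stitches; work 195 rows.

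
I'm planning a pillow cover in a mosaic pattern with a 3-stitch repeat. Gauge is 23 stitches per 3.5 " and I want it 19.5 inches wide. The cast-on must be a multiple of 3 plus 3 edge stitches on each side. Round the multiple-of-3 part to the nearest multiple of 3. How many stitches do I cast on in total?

23 / 3.5 = 6.571 sts per inch.
19.5 × 6.571 = 128.14 sts.
Less 6 edge sts → 122.14 for the repeat.
Nearest multiple of 3: 123.
Add back 6 edge sts → 129.

129 stitches.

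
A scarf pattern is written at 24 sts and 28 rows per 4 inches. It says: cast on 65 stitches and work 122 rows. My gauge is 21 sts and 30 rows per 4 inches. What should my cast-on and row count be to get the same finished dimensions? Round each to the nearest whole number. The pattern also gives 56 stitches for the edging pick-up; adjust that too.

Stitches: 65 × 21/24 = 56.88 → 57.
Rows: 122 × 30/28 = 130.71 → 131.
edging pick-up: 56 × 21/24 = 49.00 → 49.

Cast on 57 stitches; work 131 rows; edging pick-up 49 stitches.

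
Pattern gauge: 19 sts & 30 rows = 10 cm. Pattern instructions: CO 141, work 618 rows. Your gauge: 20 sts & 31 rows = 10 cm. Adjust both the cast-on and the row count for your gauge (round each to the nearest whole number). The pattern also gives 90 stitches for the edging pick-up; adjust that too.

Stitches: 141 × 20/19 = 148.42 → 148.
Rows: 618 × 31/30 = 638.60 → 639.
edging pick-up: 90 × 20/19 = 94.74 → 95.

Cast on 148 stitches; work 639 rows; edging pick-up 95 stitches.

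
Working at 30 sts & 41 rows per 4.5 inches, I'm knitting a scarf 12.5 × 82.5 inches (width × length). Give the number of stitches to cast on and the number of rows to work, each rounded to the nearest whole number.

Cast on 83 stitches and work 752 rows.

Stitch gauge = 30/4.5 = 6.667 sts/in; 12.5 × 6.667 = 83.33 → 83 sts.
Row gauge = 41/4.5 = 9.111 rows/in; 82.5 × 9.111 = 751.67 → 752 rows.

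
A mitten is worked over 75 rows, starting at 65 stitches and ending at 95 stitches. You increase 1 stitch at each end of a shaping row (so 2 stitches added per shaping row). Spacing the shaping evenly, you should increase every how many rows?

Stitches to add: |95 − 65| = 30.
Shaping rows needed: 30 / 2 = 15.
75 rows / 15 = every 5 rows.

Increase every 5th row.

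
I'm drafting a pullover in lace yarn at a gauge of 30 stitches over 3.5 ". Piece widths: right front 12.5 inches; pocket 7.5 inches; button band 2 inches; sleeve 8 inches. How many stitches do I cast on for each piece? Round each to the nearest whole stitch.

right front 107; pocket 64; button band 17; sleeve 69.

Rate = 30/3.5 = 8.571 sts per in.
right front: 12.5 × 8.571 = 107.14 → 107.
pocket: 7.5 × 8.571 = 64.29 → 64.
button band: 2 × 8.571 = 17.14 → 17.
sleeve: 8 × 8.571 = 68.57 → 69.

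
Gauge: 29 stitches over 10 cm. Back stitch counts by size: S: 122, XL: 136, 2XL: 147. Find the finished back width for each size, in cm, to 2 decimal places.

S 42.07 cm; XL 46.90 cm; 2XL 50.69 cm.

29/10 = 2.9 sts per cm.
S: 122 / 2.9 = 42.069 → 42.07 cm.
XL: 136 / 2.9 = 46.897 → 46.90 cm.
2XL: 147 / 2.9 = 50.690 → 50.69 cm.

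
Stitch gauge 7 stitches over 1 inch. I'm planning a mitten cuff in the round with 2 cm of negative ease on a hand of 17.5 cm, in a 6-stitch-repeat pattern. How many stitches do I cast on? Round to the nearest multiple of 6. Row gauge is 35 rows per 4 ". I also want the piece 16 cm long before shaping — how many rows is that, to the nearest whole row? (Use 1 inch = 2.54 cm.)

Cast on 42 stitches; work 55 rows.

Finished = 17.5 − 2 = 15.5 cm.
15.5 cm × 1/2.54 = 6.10 inches.
7/1 = 7 sts per in; 6.10 × 7 = 42.72 sts.
Nearest multiple of 6 → 42.
16 cm = 6.30 inches; × 8.75 = 55.12 → 55 rows.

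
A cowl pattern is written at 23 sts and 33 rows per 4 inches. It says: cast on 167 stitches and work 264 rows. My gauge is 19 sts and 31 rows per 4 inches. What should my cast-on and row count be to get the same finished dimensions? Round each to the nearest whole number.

Stitches: 167 × 19/23 = 137.96 → 138.
Rows: 264 × 31/33 = 248.00 → 248.

Cast on 138 stitches; work 248 rows.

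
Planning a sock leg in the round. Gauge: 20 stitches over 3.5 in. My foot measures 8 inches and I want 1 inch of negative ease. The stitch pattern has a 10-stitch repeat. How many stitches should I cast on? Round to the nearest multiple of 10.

CO 40 sts.

Finished = 8 − 1 = 7 inches.
20 / 3.5 = 5.714 sts/in.
7 × 5.714 = 40.00 sts.
Nearest multiple of 10: 40.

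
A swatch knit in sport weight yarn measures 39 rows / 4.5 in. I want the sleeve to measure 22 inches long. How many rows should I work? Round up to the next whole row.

Knit 191 rows.

39 rows / 4.5 in = 8.667 rows per inch.
22 × 8.667 = 190.67 rows.
Round up → 191.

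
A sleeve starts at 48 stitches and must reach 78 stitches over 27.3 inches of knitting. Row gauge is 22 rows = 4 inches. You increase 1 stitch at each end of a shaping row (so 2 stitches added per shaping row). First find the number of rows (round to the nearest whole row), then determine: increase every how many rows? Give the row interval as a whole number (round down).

Rows = 27.3 × 5.5 = 150.2 → 150 rows.
Stitches to add: 30 → 15 shaping rows (at 2 st each).
150 / 15 = 10.00 → every 10 rows.

Increase every 10th row.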